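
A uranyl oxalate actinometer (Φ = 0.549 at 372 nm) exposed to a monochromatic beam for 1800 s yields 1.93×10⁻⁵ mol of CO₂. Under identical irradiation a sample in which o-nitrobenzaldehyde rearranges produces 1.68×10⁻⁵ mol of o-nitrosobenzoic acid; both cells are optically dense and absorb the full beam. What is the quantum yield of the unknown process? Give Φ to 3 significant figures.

Φ = 0.478

Photons absorbed by the actinometer: 1.93×10⁻⁵ / 0.549 = 3.515×10⁻⁵ mol.
Φ(unknown) = 1.68×10⁻⁵ / 3.515×10⁻⁵ = 0.478.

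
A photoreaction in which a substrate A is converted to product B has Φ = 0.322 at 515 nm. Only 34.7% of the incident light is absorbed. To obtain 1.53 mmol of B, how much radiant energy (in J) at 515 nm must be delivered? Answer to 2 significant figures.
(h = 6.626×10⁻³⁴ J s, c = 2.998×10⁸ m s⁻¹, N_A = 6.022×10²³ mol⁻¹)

3200 J

Product: 1.53 mmol = 0.00153 mol.
Photons that must be absorbed: 0.00153 / 0.322 = 0.004752 mol.
Incident photons needed: 0.004752 / 0.347 = 0.01369 mol.
Photon energy: hc/λ = 3.857×10⁻¹⁹ J; per mole, 2.323×10⁵ J mol⁻¹.
Energy required: 0.01369 × 2.323×10⁵ = 3200 J.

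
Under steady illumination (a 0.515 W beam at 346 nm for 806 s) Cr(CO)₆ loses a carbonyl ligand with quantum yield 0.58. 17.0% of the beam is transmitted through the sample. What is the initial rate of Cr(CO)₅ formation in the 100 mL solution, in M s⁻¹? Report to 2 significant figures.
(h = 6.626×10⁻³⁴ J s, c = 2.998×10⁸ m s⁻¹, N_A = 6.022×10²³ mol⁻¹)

7.2×10⁻⁶ M s⁻¹

Photon energy at 346 nm: hc/λ = (6.626×10⁻³⁴)(2.998×10⁸)/(346×10⁻⁹) = 5.741×10⁻¹⁹ J.
Energy delivered: (0.515 W)(806 s) = 415.1 J.
Photons incident: 415.1 / 5.741×10⁻¹⁹ = 7.230×10²⁰, i.e. 7.230×10²⁰/6.022×10²³ = 0.001201 mol.
Fraction absorbed: 1 − 17.0/100 = 0.8300.
Photons absorbed: 0.8300 × 0.001201 = 9.968×10⁻⁴ mol.
Product formed: 0.58 × 9.968×10⁻⁴ = 5.781×10⁻⁴ mol.
Rate: 5.781×10⁻⁴ mol / (806 s × 0.1 L) = 7.2×10⁻⁶ M s⁻¹.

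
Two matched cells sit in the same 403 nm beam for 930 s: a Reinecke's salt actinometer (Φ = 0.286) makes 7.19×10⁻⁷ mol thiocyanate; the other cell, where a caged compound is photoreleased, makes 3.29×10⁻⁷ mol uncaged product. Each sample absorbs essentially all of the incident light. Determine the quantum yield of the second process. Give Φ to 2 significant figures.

Photons absorbed by the actinometer: 7.19×10⁻⁷ / 0.286 = 2.514×10⁻⁶ mol.
Φ(unknown) = 3.29×10⁻⁷ / 2.514×10⁻⁶ = 0.13.

Φ = 0.13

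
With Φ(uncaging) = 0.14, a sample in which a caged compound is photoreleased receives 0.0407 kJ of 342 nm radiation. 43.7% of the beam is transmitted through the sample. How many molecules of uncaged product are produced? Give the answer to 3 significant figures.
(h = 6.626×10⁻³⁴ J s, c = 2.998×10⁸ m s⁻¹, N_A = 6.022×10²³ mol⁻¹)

5.52×10¹⁸ molecules

Photon energy at 342 nm: hc/λ = (6.626×10⁻³⁴)(2.998×10⁸)/(342×10⁻⁹) = 5.808×10⁻¹⁹ J.
Incident energy: 0.0407 kJ = 40.7 J.
Photons incident: 40.7 / 5.808×10⁻¹⁹ = 7.008×10¹⁹, i.e. 7.008×10¹⁹/6.022×10²³ = 1.164×10⁻⁴ mol.
Fraction absorbed: 1 − 43.7/100 = 0.5630.
Photons absorbed: 0.5630 × 1.164×10⁻⁴ = 6.553×10⁻⁵ mol.
Product: Φ × n_abs = 0.14 × 6.553×10⁻⁵ = 9.174×10⁻⁶ mol.
As a count: 9.174×10⁻⁶ × 6.022×10²³ = 5.52×10¹⁸.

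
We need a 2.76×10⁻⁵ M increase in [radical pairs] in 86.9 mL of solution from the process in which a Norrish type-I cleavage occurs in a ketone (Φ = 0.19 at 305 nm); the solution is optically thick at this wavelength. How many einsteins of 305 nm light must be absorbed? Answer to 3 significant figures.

Product: (2.76×10⁻⁵ M)(0.0869 L) = 2.398×10⁻⁶ mol.
Photons that must be absorbed: 2.398×10⁻⁶ / 0.19 = 1.262×10⁻⁵ mol.

1.26×10⁻⁵ einstein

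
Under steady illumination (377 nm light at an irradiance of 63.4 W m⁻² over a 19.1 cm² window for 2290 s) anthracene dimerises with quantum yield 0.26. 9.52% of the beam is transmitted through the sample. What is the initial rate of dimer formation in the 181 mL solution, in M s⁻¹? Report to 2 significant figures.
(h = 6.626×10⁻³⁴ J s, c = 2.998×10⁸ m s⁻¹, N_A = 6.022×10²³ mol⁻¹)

Photon energy at 377 nm: hc/λ = (6.626×10⁻³⁴)(2.998×10⁸)/(377×10⁻⁹) = 5.269×10⁻¹⁹ J.
Energy delivered: (63.4 W m⁻²)(19.1×10⁻⁴ m²)(2290 s) = 277.3 J.
Photons incident: 277.3 / 5.269×10⁻¹⁹ = 5.263×10²⁰, i.e. 5.263×10²⁰/6.022×10²³ = 8.740×10⁻⁴ mol.
Fraction absorbed: 1 − 9.52/100 = 0.9048.
Photons absorbed: 0.9048 × 8.740×10⁻⁴ = 7.908×10⁻⁴ mol.
Product formed: 0.26 × 7.908×10⁻⁴ = 2.056×10⁻⁴ mol.
Rate: 2.056×10⁻⁴ mol / (2290 s × 0.181 L) = 5.0×10⁻⁷ M s⁻¹.

5.0×10⁻⁷ M s⁻¹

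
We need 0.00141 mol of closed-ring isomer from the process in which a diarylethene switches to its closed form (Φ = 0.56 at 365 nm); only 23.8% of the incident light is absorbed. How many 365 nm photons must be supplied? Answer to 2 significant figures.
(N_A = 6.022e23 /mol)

Photons that must be absorbed: 0.00141 / 0.56 = 0.002518 mol.
Incident photons needed: 0.002518 / 0.238 = 0.01058 mol.
Photon count: 0.01058 × 6.022e23 = 6.4e21.

6.4e21 photons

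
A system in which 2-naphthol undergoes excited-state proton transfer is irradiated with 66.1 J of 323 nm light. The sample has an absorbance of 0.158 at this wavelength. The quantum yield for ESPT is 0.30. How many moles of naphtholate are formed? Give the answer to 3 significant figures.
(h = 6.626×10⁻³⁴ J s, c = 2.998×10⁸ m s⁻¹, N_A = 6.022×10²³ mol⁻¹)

Photon energy at 323 nm: hc/λ = (6.626×10⁻³⁴)(2.998×10⁸)/(323×10⁻⁹) = 6.150×10⁻¹⁹ J.
Photons incident: 66.1 / 6.150×10⁻¹⁹ = 1.075×10²⁰, i.e. 1.075×10²⁰/6.022×10²³ = 1.785×10⁻⁴ mol.
Fraction absorbed: 1 − 10^(−0.158) = 0.3050.
Photons absorbed: 0.3050 × 1.785×10⁻⁴ = 5.444×10⁻⁵ mol.
Product: Φ × n_abs = 0.30 × 5.444×10⁻⁵ = 1.633×10⁻⁵ mol.

1.63×10⁻⁵ mol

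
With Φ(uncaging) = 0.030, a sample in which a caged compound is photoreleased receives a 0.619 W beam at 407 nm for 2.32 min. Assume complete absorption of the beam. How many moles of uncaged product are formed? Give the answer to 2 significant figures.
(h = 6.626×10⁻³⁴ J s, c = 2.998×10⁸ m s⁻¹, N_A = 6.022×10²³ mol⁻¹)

Photon energy at 407 nm: hc/λ = (6.626×10⁻³⁴)(2.998×10⁸)/(407×10⁻⁹) = 4.881×10⁻¹⁹ J.
Energy delivered: (0.619 W)(139.2 s) = 86.16 J.
Photons incident: 86.16 / 4.881×10⁻¹⁹ = 1.765×10²⁰, i.e. 1.765×10²⁰/6.022×10²³ = 2.931×10⁻⁴ mol.
Product: Φ × n_abs = 0.030 × 2.931×10⁻⁴ = 8.793×10⁻⁶ mol.

8.8×10⁻⁶ mol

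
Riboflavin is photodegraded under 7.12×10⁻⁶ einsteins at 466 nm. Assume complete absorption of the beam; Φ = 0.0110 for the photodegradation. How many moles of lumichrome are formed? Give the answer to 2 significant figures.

Product: Φ × n_abs = 0.0110 × 7.12×10⁻⁶ = 7.832×10⁻⁸ mol.

7.8×10⁻⁸ mol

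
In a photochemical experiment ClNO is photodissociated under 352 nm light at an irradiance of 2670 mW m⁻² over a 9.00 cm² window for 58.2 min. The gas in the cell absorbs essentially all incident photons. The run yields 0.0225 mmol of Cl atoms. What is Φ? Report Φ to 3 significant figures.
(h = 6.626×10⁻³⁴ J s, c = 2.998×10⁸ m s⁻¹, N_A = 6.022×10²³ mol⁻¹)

Product: 0.0225 mmol = 2.25×10⁻⁵ mol.
Photon energy at 352 nm: hc/λ = (6.626×10⁻³⁴)(2.998×10⁸)/(352×10⁻⁹) = 5.643×10⁻¹⁹ J.
Energy delivered: (2670 mW m⁻²)(9.00×10⁻⁴ m²)(3492 s) = 8.391 J.
Photons incident: 8.391 / 5.643×10⁻¹⁹ = 1.487×10¹⁹, i.e. 1.487×10¹⁹/6.022×10²³ = 2.469×10⁻⁵ mol.
Φ = 2.25×10⁻⁵ mol / 2.469×10⁻⁵ mol photons = 0.911.

Φ = 0.911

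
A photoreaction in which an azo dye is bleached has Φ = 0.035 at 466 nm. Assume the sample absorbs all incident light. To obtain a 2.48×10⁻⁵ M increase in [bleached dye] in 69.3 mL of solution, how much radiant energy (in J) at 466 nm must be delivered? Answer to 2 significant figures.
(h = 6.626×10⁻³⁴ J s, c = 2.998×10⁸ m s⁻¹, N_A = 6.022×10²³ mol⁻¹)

Product: (2.48×10⁻⁵ M)(0.0693 L) = 1.719×10⁻⁶ mol.
Photons that must be absorbed: 1.719×10⁻⁶ / 0.035 = 4.911×10⁻⁵ mol.
Photon energy: hc/λ = 4.263×10⁻¹⁹ J; per mole, 2.567×10⁵ J mol⁻¹.
Energy required: 4.911×10⁻⁵ × 2.567×10⁵ = 13 J.

13 J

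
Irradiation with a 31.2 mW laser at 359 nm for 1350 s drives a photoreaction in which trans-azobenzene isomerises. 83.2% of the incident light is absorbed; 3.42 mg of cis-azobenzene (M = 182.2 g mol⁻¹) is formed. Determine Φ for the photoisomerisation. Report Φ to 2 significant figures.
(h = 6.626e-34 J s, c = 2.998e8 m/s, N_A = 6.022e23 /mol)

Product: 3.42 mg / 182.2 g mol⁻¹ = 1.877e-5 mol.
Photon energy at 359 nm: hc/λ = (6.626e-34)(2.998e8)/(359e-9) = 5.533e-19 J.
Energy delivered: (31.2 mW)(1350 s) = 42.12 J.
Photons incident: 42.12 / 5.533e-19 = 7.613e19, i.e. 7.613e19/6.022e23 = 1.264e-4 mol.
Photons absorbed: 0.832 × 1.264e-4 = 1.052e-4 mol.
Φ = 1.877e-5 mol / 1.052e-4 mol photons = 0.18.

Φ = 0.18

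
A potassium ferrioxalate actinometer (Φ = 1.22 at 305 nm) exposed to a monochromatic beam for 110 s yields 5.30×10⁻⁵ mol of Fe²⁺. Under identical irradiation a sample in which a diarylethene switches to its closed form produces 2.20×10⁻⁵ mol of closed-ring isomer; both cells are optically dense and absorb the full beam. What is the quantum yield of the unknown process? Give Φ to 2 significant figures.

Φ = 0.51

Photons absorbed by the actinometer: 5.30×10⁻⁵ / 1.22 = 4.344×10⁻⁵ mol.
Φ(unknown) = 2.20×10⁻⁵ / 4.344×10⁻⁵ = 0.51.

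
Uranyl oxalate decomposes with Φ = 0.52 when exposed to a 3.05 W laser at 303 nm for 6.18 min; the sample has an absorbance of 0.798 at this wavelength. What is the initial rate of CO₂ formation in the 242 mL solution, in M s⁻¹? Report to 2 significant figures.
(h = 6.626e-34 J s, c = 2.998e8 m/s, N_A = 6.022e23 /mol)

Photon energy at 303 nm: hc/λ = (6.626e-34)(2.998e8)/(303e-9) = 6.556e-19 J.
Energy delivered: (3.05 W)(370.8 s) = 1131 J.
Photons incident: 1131 / 6.556e-19 = 1.725e21, i.e. 1.725e21/6.022e23 = 0.002864 mol.
Fraction absorbed: 1 − 10^(−0.798) = 0.8408.
Photons absorbed: 0.8408 × 0.002864 = 0.002408 mol.
Product formed: 0.52 × 0.002408 = 0.001252 mol.
Rate: 0.001252 mol / (370.8 s × 0.242 L) = 1.4e-5 M s⁻¹.

1.4e-5 M s⁻¹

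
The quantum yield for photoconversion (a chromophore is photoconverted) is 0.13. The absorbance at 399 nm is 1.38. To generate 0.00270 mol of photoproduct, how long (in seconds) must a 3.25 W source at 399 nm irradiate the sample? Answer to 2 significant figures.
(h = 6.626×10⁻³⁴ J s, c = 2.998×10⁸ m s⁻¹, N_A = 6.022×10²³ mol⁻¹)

Photons that must be absorbed: 0.00270 / 0.13 = 0.02077 mol.
Fraction absorbed: 1 − 10^(−1.38) = 0.9583.
Incident photons needed: 0.02077 / 0.9583 = 0.02167 mol.
Photon energy: hc/λ = 4.979×10⁻¹⁹ J; per mole, 2.998×10⁵ J mol⁻¹.
Energy required: 0.02167 × 2.998×10⁵ = 6497 J.
Time: 6497 J / 3.25 W = 2000 s.

t ≈ 2000 s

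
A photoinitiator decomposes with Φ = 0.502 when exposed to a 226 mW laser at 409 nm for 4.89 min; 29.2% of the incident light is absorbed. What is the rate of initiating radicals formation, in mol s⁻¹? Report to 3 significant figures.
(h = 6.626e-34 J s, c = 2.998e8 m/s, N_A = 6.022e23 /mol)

1.13e-7 mol s⁻¹

Photon energy at 409 nm: hc/λ = (6.626e-34)(2.998e8)/(409e-9) = 4.857e-19 J.
Energy delivered: (226 mW)(293.4 s) = 66.31 J.
Photons incident: 66.31 / 4.857e-19 = 1.365e20, i.e. 1.365e20/6.022e23 = 2.267e-4 mol.
Photons absorbed: 0.292 × 2.267e-4 = 6.620e-5 mol.
Product formed: 0.502 × 6.620e-5 = 3.323e-5 mol.
Rate: 3.323e-5 / 293.4 s = 1.13e-7 mol s⁻¹.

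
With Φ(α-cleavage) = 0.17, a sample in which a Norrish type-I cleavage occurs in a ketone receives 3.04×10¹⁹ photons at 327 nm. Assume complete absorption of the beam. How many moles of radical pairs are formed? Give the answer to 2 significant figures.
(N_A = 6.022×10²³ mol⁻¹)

8.6×10⁻⁶ mol

Moles of photons: 3.04×10¹⁹ / 6.022×10²³ = 5.048×10⁻⁵ mol.
Product: Φ × n_abs = 0.17 × 5.048×10⁻⁵ = 8.582×10⁻⁶ mol.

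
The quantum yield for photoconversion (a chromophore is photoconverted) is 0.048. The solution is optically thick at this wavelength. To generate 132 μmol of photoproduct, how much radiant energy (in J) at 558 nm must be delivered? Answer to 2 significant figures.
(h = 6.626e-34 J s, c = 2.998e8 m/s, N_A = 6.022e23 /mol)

590 J

Product: 132 μmol = 1.32e-4 mol.
Photons that must be absorbed: 1.32e-4 / 0.048 = 0.002750 mol.
Photon energy: hc/λ = 3.560e-19 J; per mole, 2.144e5 J mol⁻¹.
Energy required: 0.002750 × 2.144e5 = 590 J.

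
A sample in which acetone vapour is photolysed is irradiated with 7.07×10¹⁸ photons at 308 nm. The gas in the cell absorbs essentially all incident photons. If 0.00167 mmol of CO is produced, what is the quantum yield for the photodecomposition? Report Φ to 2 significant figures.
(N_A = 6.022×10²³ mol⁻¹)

Φ = 0.14

Product: 0.00167 mmol = 1.67×10⁻⁶ mol.
Moles of photons: 7.07×10¹⁸ / 6.022×10²³ = 1.174×10⁻⁵ mol.
Φ = 1.67×10⁻⁶ mol / 1.174×10⁻⁵ mol photons = 0.14.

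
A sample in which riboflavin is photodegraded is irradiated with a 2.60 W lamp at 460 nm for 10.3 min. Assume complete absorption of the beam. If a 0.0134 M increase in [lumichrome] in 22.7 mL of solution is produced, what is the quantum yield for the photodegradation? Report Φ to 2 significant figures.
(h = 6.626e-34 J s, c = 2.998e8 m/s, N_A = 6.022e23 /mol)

Φ = 0.049

Product: (0.0134 M)(0.0227 L) = 3.042e-4 mol.
Photon energy at 460 nm: hc/λ = (6.626e-34)(2.998e8)/(460e-9) = 4.318e-19 J.
Energy delivered: (2.60 W)(618 s) = 1607 J.
Photons incident: 1607 / 4.318e-19 = 3.722e21, i.e. 3.722e21/6.022e23 = 0.006181 mol.
Φ = 3.042e-4 mol / 0.006181 mol photons = 0.049.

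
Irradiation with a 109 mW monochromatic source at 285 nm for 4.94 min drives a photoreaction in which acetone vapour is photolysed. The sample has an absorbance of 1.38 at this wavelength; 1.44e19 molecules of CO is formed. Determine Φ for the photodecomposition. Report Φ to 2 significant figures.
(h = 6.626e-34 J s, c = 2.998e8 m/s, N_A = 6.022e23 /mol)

Φ = 0.32

Product: 1.44e19 / 6.022e23 = 2.391e-5 mol.
Photon energy at 285 nm: hc/λ = (6.626e-34)(2.998e8)/(285e-9) = 6.970e-19 J.
Energy delivered: (109 mW)(296.4 s) = 32.31 J.
Photons incident: 32.31 / 6.970e-19 = 4.636e19, i.e. 4.636e19/6.022e23 = 7.698e-5 mol.
Fraction absorbed: 1 − 10^(−1.38) = 0.9583.
Photons absorbed: 0.9583 × 7.698e-5 = 7.377e-5 mol.
Φ = 2.391e-5 mol / 7.377e-5 mol photons = 0.32.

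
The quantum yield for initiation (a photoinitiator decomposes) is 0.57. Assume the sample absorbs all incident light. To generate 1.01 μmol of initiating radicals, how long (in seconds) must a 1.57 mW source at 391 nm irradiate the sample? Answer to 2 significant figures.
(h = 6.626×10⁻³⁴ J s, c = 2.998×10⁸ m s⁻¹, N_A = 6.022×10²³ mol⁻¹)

Product: 1.01 μmol = 1.01×10⁻⁶ mol.
Photons that must be absorbed: 1.01×10⁻⁶ / 0.57 = 1.772×10⁻⁶ mol.
Photon energy: hc/λ = 5.080×10⁻¹⁹ J; per mole, 3.059×10⁵ J mol⁻¹.
Energy required: 1.772×10⁻⁶ × 3.059×10⁵ = 0.5421 J.
Time: 0.5421 J / 0.00157 W = 350 s.

t ≈ 350 s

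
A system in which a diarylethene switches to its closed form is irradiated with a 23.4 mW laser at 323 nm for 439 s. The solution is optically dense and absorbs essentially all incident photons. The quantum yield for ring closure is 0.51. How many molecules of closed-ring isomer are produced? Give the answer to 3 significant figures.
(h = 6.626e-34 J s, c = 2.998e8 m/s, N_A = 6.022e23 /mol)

8.52e18 molecules

Photon energy at 323 nm: hc/λ = (6.626e-34)(2.998e8)/(323e-9) = 6.150e-19 J.
Energy delivered: (23.4 mW)(439 s) = 10.27 J.
Photons incident: 10.27 / 6.150e-19 = 1.670e19, i.e. 1.670e19/6.022e23 = 2.773e-5 mol.
Product: Φ × n_abs = 0.51 × 2.773e-5 = 1.414e-5 mol.
As a count: 1.414e-5 × 6.022e23 = 8.52e18.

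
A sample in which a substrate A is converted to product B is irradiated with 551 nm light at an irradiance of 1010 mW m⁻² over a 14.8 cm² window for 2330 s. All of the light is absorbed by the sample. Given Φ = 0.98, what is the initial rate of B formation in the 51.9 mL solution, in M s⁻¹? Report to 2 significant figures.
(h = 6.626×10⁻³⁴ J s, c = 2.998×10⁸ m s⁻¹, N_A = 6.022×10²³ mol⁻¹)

Photon energy at 551 nm: hc/λ = (6.626×10⁻³⁴)(2.998×10⁸)/(551×10⁻⁹) = 3.605×10⁻¹⁹ J.
Energy delivered: (1010 mW m⁻²)(14.8×10⁻⁴ m²)(2330 s) = 3.483 J.
Photons incident: 3.483 / 3.605×10⁻¹⁹ = 9.662×10¹⁸, i.e. 9.662×10¹⁸/6.022×10²³ = 1.604×10⁻⁵ mol.
Product formed: 0.98 × 1.604×10⁻⁵ = 1.572×10⁻⁵ mol.
Rate: 1.572×10⁻⁵ mol / (2330 s × 0.0519 L) = 1.3×10⁻⁷ M s⁻¹.

1.3×10⁻⁷ M s⁻¹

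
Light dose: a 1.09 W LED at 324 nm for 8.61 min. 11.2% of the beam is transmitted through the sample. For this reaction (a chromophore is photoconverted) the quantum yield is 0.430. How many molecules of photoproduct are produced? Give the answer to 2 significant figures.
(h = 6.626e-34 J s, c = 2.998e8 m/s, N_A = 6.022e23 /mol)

Photon energy at 324 nm: hc/λ = (6.626e-34)(2.998e8)/(324e-9) = 6.131e-19 J.
Energy delivered: (1.09 W)(516.6 s) = 563.1 J.
Photons incident: 563.1 / 6.131e-19 = 9.184e20, i.e. 9.184e20/6.022e23 = 0.001525 mol.
Fraction absorbed: 1 − 11.2/100 = 0.8880.
Photons absorbed: 0.8880 × 0.001525 = 0.001354 mol.
Product: Φ × n_abs = 0.430 × 0.001354 = 5.822e-4 mol.
As a count: 5.822e-4 × 6.022e23 = 3.5e20.

3.5e20 molecules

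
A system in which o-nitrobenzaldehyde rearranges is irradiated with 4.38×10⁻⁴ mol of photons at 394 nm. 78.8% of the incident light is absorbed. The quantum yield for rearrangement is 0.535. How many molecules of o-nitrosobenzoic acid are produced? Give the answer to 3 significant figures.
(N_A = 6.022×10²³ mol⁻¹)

Photons absorbed: 0.788 × 4.38×10⁻⁴ = 3.451×10⁻⁴ mol.
Product: Φ × n_abs = 0.535 × 3.451×10⁻⁴ = 1.846×10⁻⁴ mol.
As a count: 1.846×10⁻⁴ × 6.022×10²³ = 1.11×10²⁰.

1.11×10²⁰ molecules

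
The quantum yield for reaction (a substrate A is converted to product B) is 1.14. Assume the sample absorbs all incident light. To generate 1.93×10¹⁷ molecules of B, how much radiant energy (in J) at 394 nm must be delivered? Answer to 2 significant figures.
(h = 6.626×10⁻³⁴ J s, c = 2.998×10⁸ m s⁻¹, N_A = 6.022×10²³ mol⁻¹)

Product: 1.93×10¹⁷ / 6.022×10²³ = 3.205×10⁻⁷ mol.
Photons that must be absorbed: 3.205×10⁻⁷ / 1.14 = 2.811×10⁻⁷ mol.
Photon energy: hc/λ = 5.042×10⁻¹⁹ J; per mole, 3.036×10⁵ J mol⁻¹.
Energy required: 2.811×10⁻⁷ × 3.036×10⁵ = 0.085 J.

0.085 J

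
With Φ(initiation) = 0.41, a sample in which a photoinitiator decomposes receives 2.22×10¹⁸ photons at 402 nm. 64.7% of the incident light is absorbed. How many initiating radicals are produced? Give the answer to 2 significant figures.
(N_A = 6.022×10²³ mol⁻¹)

Moles of photons: 2.22×10¹⁸ / 6.022×10²³ = 3.686×10⁻⁶ mol.
Photons absorbed: 0.647 × 3.686×10⁻⁶ = 2.385×10⁻⁶ mol.
Product: Φ × n_abs = 0.41 × 2.385×10⁻⁶ = 9.778×10⁻⁷ mol.
As a count: 9.778×10⁻⁷ × 6.022×10²³ = 5.9×10¹⁷.

5.9×10¹⁷ initiating radicals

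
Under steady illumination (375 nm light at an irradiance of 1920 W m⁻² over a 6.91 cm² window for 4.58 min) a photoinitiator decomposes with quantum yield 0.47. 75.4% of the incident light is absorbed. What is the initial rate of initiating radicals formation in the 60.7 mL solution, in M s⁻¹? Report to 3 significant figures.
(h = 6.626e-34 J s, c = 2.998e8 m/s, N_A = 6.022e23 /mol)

Photon energy at 375 nm: hc/λ = (6.626e-34)(2.998e8)/(375e-9) = 5.297e-19 J.
Energy delivered: (1920 W m⁻²)(6.91e-4 m²)(274.8 s) = 364.6 J.
Photons incident: 364.6 / 5.297e-19 = 6.883e20, i.e. 6.883e20/6.022e23 = 0.001143 mol.
Photons absorbed: 0.754 × 0.001143 = 8.618e-4 mol.
Product formed: 0.47 × 8.618e-4 = 4.050e-4 mol.
Rate: 4.050e-4 mol / (274.8 s × 0.0607 L) = 2.43e-5 M s⁻¹.

2.43e-5 M s⁻¹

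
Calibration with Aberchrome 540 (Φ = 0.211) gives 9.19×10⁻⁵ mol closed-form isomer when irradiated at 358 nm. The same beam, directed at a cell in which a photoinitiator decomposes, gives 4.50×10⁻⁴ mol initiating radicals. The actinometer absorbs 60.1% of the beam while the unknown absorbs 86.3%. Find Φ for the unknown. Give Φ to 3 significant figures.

Photons absorbed by the actinometer: 9.19×10⁻⁵ / 0.211 = 4.355×10⁻⁴ mol.
Incident flux: 4.355×10⁻⁴ / 0.601 = 7.246×10⁻⁴ einstein.
Absorbed by unknown: 0.863 × 7.246×10⁻⁴ = 6.253×10⁻⁴ mol.
Φ(unknown) = 4.50×10⁻⁴ / 6.253×10⁻⁴ = 0.720.

Φ = 0.720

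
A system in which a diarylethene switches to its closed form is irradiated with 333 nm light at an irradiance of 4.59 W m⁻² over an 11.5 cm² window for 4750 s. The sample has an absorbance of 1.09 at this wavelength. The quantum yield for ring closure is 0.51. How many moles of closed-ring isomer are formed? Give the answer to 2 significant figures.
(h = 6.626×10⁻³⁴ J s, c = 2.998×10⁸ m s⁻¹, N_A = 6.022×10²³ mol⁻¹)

Photon energy at 333 nm: hc/λ = (6.626×10⁻³⁴)(2.998×10⁸)/(333×10⁻⁹) = 5.965×10⁻¹⁹ J.
Energy delivered: (4.59 W m⁻²)(11.5×10⁻⁴ m²)(4750 s) = 25.07 J.
Photons incident: 25.07 / 5.965×10⁻¹⁹ = 4.203×10¹⁹, i.e. 4.203×10¹⁹/6.022×10²³ = 6.979×10⁻⁵ mol.
Fraction absorbed: 1 − 10^(−1.09) = 0.9187.
Photons absorbed: 0.9187 × 6.979×10⁻⁵ = 6.412×10⁻⁵ mol.
Product: Φ × n_abs = 0.51 × 6.412×10⁻⁵ = 3.270×10⁻⁵ mol.

3.3×10⁻⁵ mol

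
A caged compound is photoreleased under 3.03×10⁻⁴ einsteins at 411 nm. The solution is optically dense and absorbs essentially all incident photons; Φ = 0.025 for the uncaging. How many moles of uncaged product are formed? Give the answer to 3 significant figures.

7.58×10⁻⁶ mol

Product: Φ × n_abs = 0.025 × 3.03×10⁻⁴ = 7.575×10⁻⁶ mol.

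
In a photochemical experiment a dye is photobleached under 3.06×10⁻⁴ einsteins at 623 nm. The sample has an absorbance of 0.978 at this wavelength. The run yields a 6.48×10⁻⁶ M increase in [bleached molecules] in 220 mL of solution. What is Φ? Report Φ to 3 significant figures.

Φ = 0.00521

Product: (6.48×10⁻⁶ M)(0.22 L) = 1.426×10⁻⁶ mol.
Fraction absorbed: 1 − 10^(−0.978) = 0.8948.
Photons absorbed: 0.8948 × 3.06×10⁻⁴ = 2.738×10⁻⁴ mol.
Φ = 1.426×10⁻⁶ mol / 2.738×10⁻⁴ mol photons = 0.00521.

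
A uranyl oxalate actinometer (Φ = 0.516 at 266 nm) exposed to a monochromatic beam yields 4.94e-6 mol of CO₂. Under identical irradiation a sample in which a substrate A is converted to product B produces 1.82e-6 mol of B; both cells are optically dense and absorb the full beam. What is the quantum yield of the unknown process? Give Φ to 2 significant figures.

Φ = 0.19

Photons absorbed by the actinometer: 4.94e-6 / 0.516 = 9.574e-6 mol.
Φ(unknown) = 1.82e-6 / 9.574e-6 = 0.19.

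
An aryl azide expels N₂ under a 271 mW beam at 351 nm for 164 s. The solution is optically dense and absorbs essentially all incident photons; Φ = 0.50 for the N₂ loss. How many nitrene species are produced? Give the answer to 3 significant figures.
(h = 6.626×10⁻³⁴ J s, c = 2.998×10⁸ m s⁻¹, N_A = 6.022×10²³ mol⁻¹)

Photon energy at 351 nm: hc/λ = (6.626×10⁻³⁴)(2.998×10⁸)/(351×10⁻⁹) = 5.659×10⁻¹⁹ J.
Energy delivered: (271 mW)(164 s) = 44.44 J.
Photons incident: 44.44 / 5.659×10⁻¹⁹ = 7.853×10¹⁹, i.e. 7.853×10¹⁹/6.022×10²³ = 1.304×10⁻⁴ mol.
Product: Φ × n_abs = 0.50 × 1.304×10⁻⁴ = 6.520×10⁻⁵ mol.
As a count: 6.520×10⁻⁵ × 6.022×10²³ = 3.93×10¹⁹.

3.93×10¹⁹ species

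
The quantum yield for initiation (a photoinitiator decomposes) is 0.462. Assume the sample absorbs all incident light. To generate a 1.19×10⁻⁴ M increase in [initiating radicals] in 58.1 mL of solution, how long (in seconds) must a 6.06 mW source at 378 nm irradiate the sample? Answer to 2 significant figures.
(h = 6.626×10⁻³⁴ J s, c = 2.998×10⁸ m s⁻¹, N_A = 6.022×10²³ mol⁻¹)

t ≈ 780 s

Product: (1.19×10⁻⁴ M)(0.0581 L) = 6.914×10⁻⁶ mol.
Photons that must be absorbed: 6.914×10⁻⁶ / 0.462 = 1.497×10⁻⁵ mol.
Photon energy: hc/λ = 5.255×10⁻¹⁹ J; per mole, 3.165×10⁵ J mol⁻¹.
Energy required: 1.497×10⁻⁵ × 3.165×10⁵ = 4.738 J.
Time: 4.738 J / 0.00606 W = 780 s.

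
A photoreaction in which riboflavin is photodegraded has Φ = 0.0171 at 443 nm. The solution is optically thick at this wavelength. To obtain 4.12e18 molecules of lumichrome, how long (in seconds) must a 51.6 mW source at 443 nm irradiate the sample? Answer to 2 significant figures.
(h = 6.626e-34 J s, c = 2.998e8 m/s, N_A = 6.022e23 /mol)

Product: 4.12e18 / 6.022e23 = 6.842e-6 mol.
Photons that must be absorbed: 6.842e-6 / 0.0171 = 4.001e-4 mol.
Photon energy: hc/λ = 4.484e-19 J; per mole, 2.700e5 J mol⁻¹.
Energy required: 4.001e-4 × 2.700e5 = 108.0 J.
Time: 108.0 J / 0.0516 W = 2100 s.

t ≈ 2100 s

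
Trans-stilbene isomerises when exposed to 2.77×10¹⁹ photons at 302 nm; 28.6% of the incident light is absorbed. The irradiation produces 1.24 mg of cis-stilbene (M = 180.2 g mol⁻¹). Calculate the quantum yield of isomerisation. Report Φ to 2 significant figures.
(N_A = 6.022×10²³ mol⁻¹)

Product: 1.24 mg / 180.2 g mol⁻¹ = 6.881×10⁻⁶ mol.
Moles of photons: 2.77×10¹⁹ / 6.022×10²³ = 4.600×10⁻⁵ mol.
Photons absorbed: 0.286 × 4.600×10⁻⁵ = 1.316×10⁻⁵ mol.
Φ = 6.881×10⁻⁶ mol / 1.316×10⁻⁵ mol photons = 0.52.

Φ = 0.52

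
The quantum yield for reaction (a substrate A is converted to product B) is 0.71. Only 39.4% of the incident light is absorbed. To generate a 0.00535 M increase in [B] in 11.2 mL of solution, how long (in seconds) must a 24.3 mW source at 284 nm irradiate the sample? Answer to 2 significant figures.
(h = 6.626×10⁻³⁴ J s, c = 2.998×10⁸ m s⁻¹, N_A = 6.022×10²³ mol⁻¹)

Product: (0.00535 M)(0.0112 L) = 5.992×10⁻⁵ mol.
Photons that must be absorbed: 5.992×10⁻⁵ / 0.71 = 8.439×10⁻⁵ mol.
Incident photons needed: 8.439×10⁻⁵ / 0.394 = 2.142×10⁻⁴ mol.
Photon energy: hc/λ = 6.995×10⁻¹⁹ J; per mole, 4.212×10⁵ J mol⁻¹.
Energy required: 2.142×10⁻⁴ × 4.212×10⁵ = 90.22 J.
Time: 90.22 J / 0.0243 W = 3700 s.

t ≈ 3700 s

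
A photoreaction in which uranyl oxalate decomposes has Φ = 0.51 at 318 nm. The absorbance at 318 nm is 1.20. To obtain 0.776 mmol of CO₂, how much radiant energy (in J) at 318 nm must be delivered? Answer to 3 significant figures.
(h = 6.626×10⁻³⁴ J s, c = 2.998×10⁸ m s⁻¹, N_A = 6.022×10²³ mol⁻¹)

611 J

Product: 0.776 mmol = 7.76×10⁻⁴ mol.
Photons that must be absorbed: 7.76×10⁻⁴ / 0.51 = 0.001522 mol.
Fraction absorbed: 1 − 10^(−1.20) = 0.9369.
Incident photons needed: 0.001522 / 0.9369 = 0.001625 mol.
Photon energy: hc/λ = 6.247×10⁻¹⁹ J; per mole, 3.762×10⁵ J mol⁻¹.
Energy required: 0.001625 × 3.762×10⁵ = 611 J.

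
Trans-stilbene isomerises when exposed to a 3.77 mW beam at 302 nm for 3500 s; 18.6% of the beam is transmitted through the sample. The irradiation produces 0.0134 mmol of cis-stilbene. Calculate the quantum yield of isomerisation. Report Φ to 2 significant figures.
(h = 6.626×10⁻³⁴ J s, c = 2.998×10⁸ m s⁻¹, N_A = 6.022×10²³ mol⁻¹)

Φ = 0.49

Product: 0.0134 mmol = 1.34×10⁻⁵ mol.
Photon energy at 302 nm: hc/λ = (6.626×10⁻³⁴)(2.998×10⁸)/(302×10⁻⁹) = 6.578×10⁻¹⁹ J.
Energy delivered: (3.77 mW)(3500 s) = 13.20 J.
Photons incident: 13.20 / 6.578×10⁻¹⁹ = 2.007×10¹⁹, i.e. 2.007×10¹⁹/6.022×10²³ = 3.333×10⁻⁵ mol.
Fraction absorbed: 1 − 18.6/100 = 0.8140.
Photons absorbed: 0.8140 × 3.333×10⁻⁵ = 2.713×10⁻⁵ mol.
Φ = 1.34×10⁻⁵ mol / 2.713×10⁻⁵ mol photons = 0.49.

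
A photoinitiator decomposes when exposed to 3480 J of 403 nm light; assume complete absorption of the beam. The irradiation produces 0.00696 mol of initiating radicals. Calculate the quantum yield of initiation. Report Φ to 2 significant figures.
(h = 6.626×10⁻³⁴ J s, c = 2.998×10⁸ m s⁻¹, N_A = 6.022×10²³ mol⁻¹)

Photon energy at 403 nm: hc/λ = (6.626×10⁻³⁴)(2.998×10⁸)/(403×10⁻⁹) = 4.929×10⁻¹⁹ J.
Photons incident: 3480 / 4.929×10⁻¹⁹ = 7.060×10²¹, i.e. 7.060×10²¹/6.022×10²³ = 0.01172 mol.
Φ = 0.00696 mol / 0.01172 mol photons = 0.59.

Φ = 0.59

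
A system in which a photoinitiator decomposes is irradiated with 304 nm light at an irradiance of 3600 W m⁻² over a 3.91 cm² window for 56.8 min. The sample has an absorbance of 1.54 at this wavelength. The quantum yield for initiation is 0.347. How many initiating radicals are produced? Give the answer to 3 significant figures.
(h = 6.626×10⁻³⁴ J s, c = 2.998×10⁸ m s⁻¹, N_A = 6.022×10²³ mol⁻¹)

Photon energy at 304 nm: hc/λ = (6.626×10⁻³⁴)(2.998×10⁸)/(304×10⁻⁹) = 6.534×10⁻¹⁹ J.
Energy delivered: (3600 W m⁻²)(3.91×10⁻⁴ m²)(3408 s) = 4797 J.
Photons incident: 4797 / 6.534×10⁻¹⁹ = 7.342×10²¹, i.e. 7.342×10²¹/6.022×10²³ = 0.01219 mol.
Fraction absorbed: 1 − 10^(−1.54) = 0.9712.
Photons absorbed: 0.9712 × 0.01219 = 0.01184 mol.
Product: Φ × n_abs = 0.347 × 0.01184 = 0.004108 mol.
As a count: 0.004108 × 6.022×10²³ = 2.47×10²¹.

2.47×10²¹ initiating radicals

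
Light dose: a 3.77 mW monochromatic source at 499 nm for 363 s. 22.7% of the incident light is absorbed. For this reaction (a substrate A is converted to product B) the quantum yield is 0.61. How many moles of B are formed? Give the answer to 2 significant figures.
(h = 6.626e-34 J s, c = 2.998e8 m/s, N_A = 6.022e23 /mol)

7.9e-7 mol

Photon energy at 499 nm: hc/λ = (6.626e-34)(2.998e8)/(499e-9) = 3.981e-19 J.
Energy delivered: (3.77 mW)(363 s) = 1.369 J.
Photons incident: 1.369 / 3.981e-19 = 3.439e18, i.e. 3.439e18/6.022e23 = 5.711e-6 mol.
Photons absorbed: 0.227 × 5.711e-6 = 1.296e-6 mol.
Product: Φ × n_abs = 0.61 × 1.296e-6 = 7.906e-7 mol.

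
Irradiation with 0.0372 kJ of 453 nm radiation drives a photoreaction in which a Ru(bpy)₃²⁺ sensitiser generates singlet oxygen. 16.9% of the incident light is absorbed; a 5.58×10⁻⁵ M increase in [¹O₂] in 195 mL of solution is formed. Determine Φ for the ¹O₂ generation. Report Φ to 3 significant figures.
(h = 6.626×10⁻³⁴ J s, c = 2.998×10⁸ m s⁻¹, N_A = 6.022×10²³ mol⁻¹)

Product: (5.58×10⁻⁵ M)(0.195 L) = 1.088×10⁻⁵ mol.
Photon energy at 453 nm: hc/λ = (6.626×10⁻³⁴)(2.998×10⁸)/(453×10⁻⁹) = 4.385×10⁻¹⁹ J.
Incident energy: 0.0372 kJ = 37.2 J.
Photons incident: 37.2 / 4.385×10⁻¹⁹ = 8.483×10¹⁹, i.e. 8.483×10¹⁹/6.022×10²³ = 1.409×10⁻⁴ mol.
Photons absorbed: 0.169 × 1.409×10⁻⁴ = 2.381×10⁻⁵ mol.
Φ = 1.088×10⁻⁵ mol / 2.381×10⁻⁵ mol photons = 0.457.

Φ = 0.457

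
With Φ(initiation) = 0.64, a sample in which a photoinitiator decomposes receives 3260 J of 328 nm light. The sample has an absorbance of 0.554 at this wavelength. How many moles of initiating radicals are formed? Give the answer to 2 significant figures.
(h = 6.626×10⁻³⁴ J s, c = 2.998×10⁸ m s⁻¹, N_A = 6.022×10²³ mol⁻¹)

0.0041 mol

Photon energy at 328 nm: hc/λ = (6.626×10⁻³⁴)(2.998×10⁸)/(328×10⁻⁹) = 6.056×10⁻¹⁹ J.
Photons incident: 3260 / 6.056×10⁻¹⁹ = 5.383×10²¹, i.e. 5.383×10²¹/6.022×10²³ = 0.008939 mol.
Fraction absorbed: 1 − 10^(−0.554) = 0.7207.
Photons absorbed: 0.7207 × 0.008939 = 0.006442 mol.
Product: Φ × n_abs = 0.64 × 0.006442 = 0.004123 mol.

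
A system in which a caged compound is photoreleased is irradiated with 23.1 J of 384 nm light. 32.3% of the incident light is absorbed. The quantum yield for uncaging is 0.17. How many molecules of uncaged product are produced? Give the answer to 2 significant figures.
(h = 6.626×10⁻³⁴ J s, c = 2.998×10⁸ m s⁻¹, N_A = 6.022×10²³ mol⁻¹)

2.5×10¹⁸ molecules

Photon energy at 384 nm: hc/λ = (6.626×10⁻³⁴)(2.998×10⁸)/(384×10⁻⁹) = 5.173×10⁻¹⁹ J.
Photons incident: 23.1 / 5.173×10⁻¹⁹ = 4.465×10¹⁹, i.e. 4.465×10¹⁹/6.022×10²³ = 7.414×10⁻⁵ mol.
Photons absorbed: 0.323 × 7.414×10⁻⁵ = 2.395×10⁻⁵ mol.
Product: Φ × n_abs = 0.17 × 2.395×10⁻⁵ = 4.072×10⁻⁶ mol.
As a count: 4.072×10⁻⁶ × 6.022×10²³ = 2.5×10¹⁸.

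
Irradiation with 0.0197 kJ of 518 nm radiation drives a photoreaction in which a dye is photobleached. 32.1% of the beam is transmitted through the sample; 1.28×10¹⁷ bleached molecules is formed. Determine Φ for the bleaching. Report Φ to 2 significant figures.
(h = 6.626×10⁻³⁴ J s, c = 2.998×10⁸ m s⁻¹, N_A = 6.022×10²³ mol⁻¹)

Φ = 0.0037

Product: 1.28×10¹⁷ / 6.022×10²³ = 2.126×10⁻⁷ mol.
Photon energy at 518 nm: hc/λ = (6.626×10⁻³⁴)(2.998×10⁸)/(518×10⁻⁹) = 3.835×10⁻¹⁹ J.
Incident energy: 0.0197 kJ = 19.7 J.
Photons incident: 19.7 / 3.835×10⁻¹⁹ = 5.137×10¹⁹, i.e. 5.137×10¹⁹/6.022×10²³ = 8.530×10⁻⁵ mol.
Fraction absorbed: 1 − 32.1/100 = 0.6790.
Photons absorbed: 0.6790 × 8.530×10⁻⁵ = 5.792×10⁻⁵ mol.
Φ = 2.126×10⁻⁷ mol / 5.792×10⁻⁵ mol photons = 0.0037.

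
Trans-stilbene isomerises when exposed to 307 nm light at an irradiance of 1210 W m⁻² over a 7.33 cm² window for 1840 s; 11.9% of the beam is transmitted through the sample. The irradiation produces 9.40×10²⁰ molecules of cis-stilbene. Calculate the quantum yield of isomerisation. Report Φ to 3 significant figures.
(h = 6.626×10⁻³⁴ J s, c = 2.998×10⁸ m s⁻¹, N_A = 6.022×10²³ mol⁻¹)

Φ = 0.423

Product: 9.40×10²⁰ / 6.022×10²³ = 0.001561 mol.
Photon energy at 307 nm: hc/λ = (6.626×10⁻³⁴)(2.998×10⁸)/(307×10⁻⁹) = 6.471×10⁻¹⁹ J.
Energy delivered: (1210 W m⁻²)(7.33×10⁻⁴ m²)(1840 s) = 1632 J.
Photons incident: 1632 / 6.471×10⁻¹⁹ = 2.522×10²¹, i.e. 2.522×10²¹/6.022×10²³ = 0.004188 mol.
Fraction absorbed: 1 − 11.9/100 = 0.8810.
Photons absorbed: 0.8810 × 0.004188 = 0.003690 mol.
Φ = 0.001561 mol / 0.003690 mol photons = 0.423.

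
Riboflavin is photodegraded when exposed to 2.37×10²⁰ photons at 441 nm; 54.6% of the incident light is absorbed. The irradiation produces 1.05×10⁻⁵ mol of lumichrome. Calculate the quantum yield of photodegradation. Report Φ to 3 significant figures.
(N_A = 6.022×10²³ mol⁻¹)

Φ = 0.0489

Moles of photons: 2.37×10²⁰ / 6.022×10²³ = 3.936×10⁻⁴ mol.
Photons absorbed: 0.546 × 3.936×10⁻⁴ = 2.149×10⁻⁴ mol.
Φ = 1.05×10⁻⁵ mol / 2.149×10⁻⁴ mol photons = 0.0489.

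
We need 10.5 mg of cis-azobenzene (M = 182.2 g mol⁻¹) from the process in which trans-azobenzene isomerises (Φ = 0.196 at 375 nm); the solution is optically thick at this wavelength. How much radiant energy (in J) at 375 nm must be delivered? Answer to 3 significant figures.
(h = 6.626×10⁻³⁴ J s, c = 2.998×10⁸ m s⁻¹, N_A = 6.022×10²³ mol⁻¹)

Product: 10.5 mg / 182.2 g mol⁻¹ = 5.763×10⁻⁵ mol.
Photons that must be absorbed: 5.763×10⁻⁵ / 0.196 = 2.940×10⁻⁴ mol.
Photon energy: hc/λ = 5.297×10⁻¹⁹ J; per mole, 3.190×10⁵ J mol⁻¹.
Energy required: 2.940×10⁻⁴ × 3.190×10⁵ = 93.8 J.

93.8 J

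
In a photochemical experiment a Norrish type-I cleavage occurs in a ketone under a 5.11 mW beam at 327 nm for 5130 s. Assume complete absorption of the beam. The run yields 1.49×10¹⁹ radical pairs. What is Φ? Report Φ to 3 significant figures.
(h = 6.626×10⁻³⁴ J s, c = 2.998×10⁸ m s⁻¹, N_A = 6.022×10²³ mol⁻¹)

Product: 1.49×10¹⁹ / 6.022×10²³ = 2.474×10⁻⁵ mol.
Photon energy at 327 nm: hc/λ = (6.626×10⁻³⁴)(2.998×10⁸)/(327×10⁻⁹) = 6.075×10⁻¹⁹ J.
Energy delivered: (5.11 mW)(5130 s) = 26.21 J.
Photons incident: 26.21 / 6.075×10⁻¹⁹ = 4.314×10¹⁹, i.e. 4.314×10¹⁹/6.022×10²³ = 7.164×10⁻⁵ mol.
Φ = 2.474×10⁻⁵ mol / 7.164×10⁻⁵ mol photons = 0.345.

Φ = 0.345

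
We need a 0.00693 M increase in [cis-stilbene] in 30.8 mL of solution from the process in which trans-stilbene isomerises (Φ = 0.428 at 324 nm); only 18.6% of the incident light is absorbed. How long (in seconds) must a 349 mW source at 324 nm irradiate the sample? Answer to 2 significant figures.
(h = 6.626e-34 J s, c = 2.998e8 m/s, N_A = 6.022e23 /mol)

t ≈ 2800 s

Product: (0.00693 M)(0.0308 L) = 2.134e-4 mol.
Photons that must be absorbed: 2.134e-4 / 0.428 = 4.986e-4 mol.
Incident photons needed: 4.986e-4 / 0.186 = 0.002681 mol.
Photon energy: hc/λ = 6.131e-19 J; per mole, 3.692e5 J mol⁻¹.
Energy required: 0.002681 × 3.692e5 = 989.8 J.
Time: 989.8 J / 0.349 W = 2800 s.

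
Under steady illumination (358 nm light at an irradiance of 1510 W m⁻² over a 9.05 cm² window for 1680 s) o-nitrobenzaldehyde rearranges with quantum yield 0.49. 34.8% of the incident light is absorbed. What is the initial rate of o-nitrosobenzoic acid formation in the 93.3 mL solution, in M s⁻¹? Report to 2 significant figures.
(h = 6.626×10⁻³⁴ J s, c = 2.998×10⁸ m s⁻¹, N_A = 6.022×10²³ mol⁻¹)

7.5×10⁻⁶ M s⁻¹

Photon energy at 358 nm: hc/λ = (6.626×10⁻³⁴)(2.998×10⁸)/(358×10⁻⁹) = 5.549×10⁻¹⁹ J.
Energy delivered: (1510 W m⁻²)(9.05×10⁻⁴ m²)(1680 s) = 2296 J.
Photons incident: 2296 / 5.549×10⁻¹⁹ = 4.138×10²¹, i.e. 4.138×10²¹/6.022×10²³ = 0.006871 mol.
Photons absorbed: 0.348 × 0.006871 = 0.002391 mol.
Product formed: 0.49 × 0.002391 = 0.001172 mol.
Rate: 0.001172 mol / (1680 s × 0.0933 L) = 7.5×10⁻⁶ M s⁻¹.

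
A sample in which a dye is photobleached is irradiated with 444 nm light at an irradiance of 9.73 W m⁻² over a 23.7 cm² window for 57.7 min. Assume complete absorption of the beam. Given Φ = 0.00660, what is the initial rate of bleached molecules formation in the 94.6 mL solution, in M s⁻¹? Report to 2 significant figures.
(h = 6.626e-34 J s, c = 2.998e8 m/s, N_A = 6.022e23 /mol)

6.0e-9 M s⁻¹

Photon energy at 444 nm: hc/λ = (6.626e-34)(2.998e8)/(444e-9) = 4.474e-19 J.
Energy delivered: (9.73 W m⁻²)(23.7e-4 m²)(3462 s) = 79.83 J.
Photons incident: 79.83 / 4.474e-19 = 1.784e20, i.e. 1.784e20/6.022e23 = 2.962e-4 mol.
Product formed: 0.00660 × 2.962e-4 = 1.955e-6 mol.
Rate: 1.955e-6 mol / (3462 s × 0.0946 L) = 6.0e-9 M s⁻¹.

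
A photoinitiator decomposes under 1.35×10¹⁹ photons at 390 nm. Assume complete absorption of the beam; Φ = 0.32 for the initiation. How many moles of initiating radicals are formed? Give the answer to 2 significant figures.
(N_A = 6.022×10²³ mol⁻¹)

Moles of photons: 1.35×10¹⁹ / 6.022×10²³ = 2.242×10⁻⁵ mol.
Product: Φ × n_abs = 0.32 × 2.242×10⁻⁵ = 7.174×10⁻⁶ mol.

7.2×10⁻⁶ mol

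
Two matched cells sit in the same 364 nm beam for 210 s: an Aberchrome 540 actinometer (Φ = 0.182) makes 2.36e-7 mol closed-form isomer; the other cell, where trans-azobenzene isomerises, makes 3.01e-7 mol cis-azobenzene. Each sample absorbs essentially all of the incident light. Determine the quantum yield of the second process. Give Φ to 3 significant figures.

Φ = 0.232

Photons absorbed by the actinometer: 2.36e-7 / 0.182 = 1.297e-6 mol.
Φ(unknown) = 3.01e-7 / 1.297e-6 = 0.232.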